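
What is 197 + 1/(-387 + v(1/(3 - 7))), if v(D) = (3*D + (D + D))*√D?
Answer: 1888267709/9585241 + 40*I/9585241 ≈ 197.0 + 4.1731e-6*I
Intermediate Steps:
v(D) = 5*D^(3/2) (v(D) = (3*D + 2*D)*√D = (5*D)*√D = 5*D^(3/2))
197 + 1/(-387 + v(1/(3 - 7))) = 197 + 1/(-387 + 5*(1/(3 - 7))^(3/2)) = 197 + 1/(-387 + 5*(1/(-4))^(3/2)) = 197 + 1/(-387 + 5*(-¼)^(3/2)) = 197 + 1/(-387 + 5*(-I/8)) = 197 + 1/(-387 - 5*I/8) = 197 + 64*(-387 + 5*I/8)/9585241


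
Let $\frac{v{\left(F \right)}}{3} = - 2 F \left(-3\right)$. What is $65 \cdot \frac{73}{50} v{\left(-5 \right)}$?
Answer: $-8541$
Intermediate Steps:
$v{\left(F \right)} = 18 F$ ($v{\left(F \right)} = 3 - 2 F \left(-3\right) = 3 \cdot 6 F = 18 F$)
$65 \cdot \frac{73}{50} v{\left(-5 \right)} = 65 \cdot \frac{73}{50} \cdot 18 \left(-5\right) = 65 \cdot 73 \cdot \frac{1}{50} \left(-90\right) = 65 \cdot \frac{73}{50} \left(-90\right) = \frac{949}{10} \left(-90\right) = -8541$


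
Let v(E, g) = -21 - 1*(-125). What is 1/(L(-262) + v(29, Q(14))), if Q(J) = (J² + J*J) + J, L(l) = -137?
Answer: -1/33 ≈ -0.030303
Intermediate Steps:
Q(J) = J + 2*J² (Q(J) = (J² + J²) + J = 2*J² + J = J + 2*J²)
v(E, g) = 104 (v(E, g) = -21 + 125 = 104)
1/(L(-262) + v(29, Q(14))) = 1/(-137 + 104) = 1/(-33) = -1/33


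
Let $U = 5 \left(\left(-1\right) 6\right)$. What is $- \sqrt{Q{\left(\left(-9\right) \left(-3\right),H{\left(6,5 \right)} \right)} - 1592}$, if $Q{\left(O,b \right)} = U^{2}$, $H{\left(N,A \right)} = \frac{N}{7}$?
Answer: $- 2 i \sqrt{173} \approx - 26.306 i$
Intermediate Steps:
$H{\left(N,A \right)} = \frac{N}{7}$ ($H{\left(N,A \right)} = N \frac{1}{7} = \frac{N}{7}$)
$U = -30$ ($U = 5 \left(-6\right) = -30$)
$Q{\left(O,b \right)} = 900$ ($Q{\left(O,b \right)} = \left(-30\right)^{2} = 900$)
$- \sqrt{Q{\left(\left(-9\right) \left(-3\right),H{\left(6,5 \right)} \right)} - 1592} = - \sqrt{900 - 1592} = - \sqrt{-692} = - 2 i \sqrt{173}$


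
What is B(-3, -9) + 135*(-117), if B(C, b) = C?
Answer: -15798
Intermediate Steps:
B(-3, -9) + 135*(-117) = -3 + 135*(-117) = -3 - 15795 = -15798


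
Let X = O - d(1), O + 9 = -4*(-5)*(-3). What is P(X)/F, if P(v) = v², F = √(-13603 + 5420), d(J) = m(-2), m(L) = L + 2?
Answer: -4761*I*√167/1169 ≈ -52.631*I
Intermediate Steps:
m(L) = 2 + L
d(J) = 0 (d(J) = 2 - 2 = 0)
O = -69 (O = -9 - 4*(-5)*(-3) = -9 + 20*(-3) = -9 - 60 = -69)
X = -69 (X = -69 - 1*0 = -69 + 0 = -69)
F = 7*I*√167 (F = √(-8183) = 7*I*√167 ≈ 90.46*I)
P(X)/F = (-69)²/((7*I*√167)) = 4761*(-I*√167/1169) = -4761*I*√167/1169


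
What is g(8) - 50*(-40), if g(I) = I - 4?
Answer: 2004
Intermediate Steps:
g(I) = -4 + I
g(8) - 50*(-40) = (-4 + 8) - 50*(-40) = 4 + 2000 = 2004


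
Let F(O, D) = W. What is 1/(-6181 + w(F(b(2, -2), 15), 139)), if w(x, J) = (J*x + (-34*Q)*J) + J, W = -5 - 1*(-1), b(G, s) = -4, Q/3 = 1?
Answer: -1/20776 ≈ -4.8132e-5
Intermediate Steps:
Q = 3 (Q = 3*1 = 3)
W = -4 (W = -5 + 1 = -4)
F(O, D) = -4
w(x, J) = -101*J + J*x (w(x, J) = (J*x + (-34*3)*J) + J = (J*x - 102*J) + J = (-102*J + J*x) + J = -101*J + J*x)
1/(-6181 + w(F(b(2, -2), 15), 139)) = 1/(-6181 + 139*(-101 - 4)) = 1/(-6181 + 139*(-105)) = 1/(-6181 - 14595) = 1/(-20776) = -1/20776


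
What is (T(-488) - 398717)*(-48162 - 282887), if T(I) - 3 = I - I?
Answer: 131993870986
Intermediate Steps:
T(I) = 3 (T(I) = 3 + (I - I) = 3 + 0 = 3)
(T(-488) - 398717)*(-48162 - 282887) = (3 - 398717)*(-48162 - 282887) = -398714*(-331049) = 131993870986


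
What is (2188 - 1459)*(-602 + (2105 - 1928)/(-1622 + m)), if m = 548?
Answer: -157154175/358 ≈ -4.3898e+5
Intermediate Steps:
(2188 - 1459)*(-602 + (2105 - 1928)/(-1622 + m)) = (2188 - 1459)*(-602 + (2105 - 1928)/(-1622 + 548)) = 729*(-602 + 177/(-1074)) = 729*(-602 + 177*(-1/1074)) = 729*(-602 - 59/358) = 729*(-215575/358) = -157154175/358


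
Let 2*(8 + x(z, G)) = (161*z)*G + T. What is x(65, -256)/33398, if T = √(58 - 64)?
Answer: -669764/16699 + I*√6/66796 ≈ -40.108 + 3.6671e-5*I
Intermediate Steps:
T = I*√6 (T = √(-6) = I*√6 ≈ 2.4495*I)
x(z, G) = -8 + I*√6/2 + 161*G*z/2 (x(z, G) = -8 + ((161*z)*G + I*√6)/2 = -8 + (161*G*z + I*√6)/2 = -8 + (I*√6 + 161*G*z)/2 = -8 + (I*√6/2 + 161*G*z/2) = -8 + I*√6/2 + 161*G*z/2)
x(65, -256)/33398 = (-8 + I*√6/2 + (161/2)*(-256)*65)/33398 = (-8 + I*√6/2 - 1339520)*(1/33398) = (-1339528 + I*√6/2)*(1/33398) = -669764/16699 + I*√6/66796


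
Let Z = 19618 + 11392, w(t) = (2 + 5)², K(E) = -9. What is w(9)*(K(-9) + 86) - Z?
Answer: -27237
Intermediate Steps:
w(t) = 49 (w(t) = 7² = 49)
Z = 31010
w(9)*(K(-9) + 86) - Z = 49*(-9 + 86) - 1*31010 = 49*77 - 31010 = 3773 - 31010 = -27237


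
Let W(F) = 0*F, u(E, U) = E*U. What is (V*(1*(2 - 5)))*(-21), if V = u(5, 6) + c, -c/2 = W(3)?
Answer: 1890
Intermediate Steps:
W(F) = 0
c = 0 (c = -2*0 = 0)
V = 30 (V = 5*6 + 0 = 30 + 0 = 30)
(V*(1*(2 - 5)))*(-21) = (30*(1*(2 - 5)))*(-21) = (30*(1*(-3)))*(-21) = (30*(-3))*(-21) = -90*(-21) = 1890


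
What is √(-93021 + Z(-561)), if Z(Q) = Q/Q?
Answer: 2*I*√23255 ≈ 304.99*I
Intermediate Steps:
Z(Q) = 1
√(-93021 + Z(-561)) = √(-93021 + 1) = √(-93020) = 2*I*√23255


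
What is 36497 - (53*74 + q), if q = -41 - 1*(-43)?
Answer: 32573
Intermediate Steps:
q = 2 (q = -41 + 43 = 2)
36497 - (53*74 + q) = 36497 - (53*74 + 2) = 36497 - (3922 + 2) = 36497 - 1*3924 = 36497 - 3924 = 32573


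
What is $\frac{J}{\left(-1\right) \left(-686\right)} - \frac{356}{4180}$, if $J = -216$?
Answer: $- \frac{143387}{358435} \approx -0.40004$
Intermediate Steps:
$\frac{J}{\left(-1\right) \left(-686\right)} - \frac{356}{4180} = - \frac{216}{\left(-1\right) \left(-686\right)} - \frac{356}{4180} = - \frac{216}{686} - \frac{89}{1045} = \left(-216\right) \frac{1}{686} - \frac{89}{1045} = - \frac{108}{343} - \frac{89}{1045} = - \frac{143387}{358435}$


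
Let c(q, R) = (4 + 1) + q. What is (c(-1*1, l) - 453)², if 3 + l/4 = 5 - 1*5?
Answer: 201601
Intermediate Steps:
l = -12 (l = -12 + 4*(5 - 1*5) = -12 + 4*(5 - 5) = -12 + 4*0 = -12 + 0 = -12)
c(q, R) = 5 + q
(c(-1*1, l) - 453)² = ((5 - 1*1) - 453)² = ((5 - 1) - 453)² = (4 - 453)² = (-449)² = 201601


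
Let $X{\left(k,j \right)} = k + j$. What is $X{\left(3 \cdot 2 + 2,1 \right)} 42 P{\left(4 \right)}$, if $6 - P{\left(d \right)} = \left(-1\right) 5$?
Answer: $4158$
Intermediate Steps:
$P{\left(d \right)} = 11$ ($P{\left(d \right)} = 6 - \left(-1\right) 5 = 6 - -5 = 6 + 5 = 11$)
$X{\left(k,j \right)} = j + k$
$X{\left(3 \cdot 2 + 2,1 \right)} 42 P{\left(4 \right)} = \left(1 + \left(3 \cdot 2 + 2\right)\right) 42 \cdot 11 = \left(1 + \left(6 + 2\right)\right) 42 \cdot 11 = \left(1 + 8\right) 42 \cdot 11 = 9 \cdot 42 \cdot 11 = 378 \cdot 11 = 4158$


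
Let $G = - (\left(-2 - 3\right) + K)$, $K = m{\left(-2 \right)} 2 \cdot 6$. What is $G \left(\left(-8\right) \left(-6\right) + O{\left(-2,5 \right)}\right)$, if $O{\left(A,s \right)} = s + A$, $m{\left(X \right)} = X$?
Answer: $1479$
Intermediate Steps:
$K = -24$ ($K = \left(-2\right) 2 \cdot 6 = \left(-4\right) 6 = -24$)
$O{\left(A,s \right)} = A + s$
$G = 29$ ($G = - (\left(-2 - 3\right) - 24) = - (-5 - 24) = \left(-1\right) \left(-29\right) = 29$)
$G \left(\left(-8\right) \left(-6\right) + O{\left(-2,5 \right)}\right) = 29 \left(\left(-8\right) \left(-6\right) + \left(-2 + 5\right)\right) = 29 \left(48 + 3\right) = 29 \cdot 51 = 1479$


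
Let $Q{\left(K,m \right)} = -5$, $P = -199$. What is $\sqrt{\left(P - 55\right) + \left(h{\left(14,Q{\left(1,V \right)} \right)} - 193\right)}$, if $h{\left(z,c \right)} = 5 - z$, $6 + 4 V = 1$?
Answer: $2 i \sqrt{114} \approx 21.354 i$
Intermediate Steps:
$V = - \frac{5}{4}$ ($V = - \frac{3}{2} + \frac{1}{4} \cdot 1 = - \frac{3}{2} + \frac{1}{4} = - \frac{5}{4} \approx -1.25$)
$\sqrt{\left(P - 55\right) + \left(h{\left(14,Q{\left(1,V \right)} \right)} - 193\right)} = \sqrt{\left(-199 - 55\right) + \left(\left(5 - 14\right) - 193\right)} = \sqrt{-254 + \left(\left(5 - 14\right) - 193\right)} = \sqrt{-254 - 202} = \sqrt{-456} = 2 i \sqrt{114}$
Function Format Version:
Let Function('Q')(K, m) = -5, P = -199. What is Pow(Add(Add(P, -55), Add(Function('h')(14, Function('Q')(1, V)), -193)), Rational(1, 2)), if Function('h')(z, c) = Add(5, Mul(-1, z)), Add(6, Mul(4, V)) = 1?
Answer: Mul(2, I, Pow(114, Rational(1, 2))) ≈ Mul(21.354, I)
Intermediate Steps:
V = Rational(-5, 4) (V = Add(Rational(-3, 2), Mul(Rational(1, 4), 1)) = Add(Rational(-3, 2), Rational(1, 4)) = Rational(-5, 4) ≈ -1.2500)
Pow(Add(Add(P, -55), Add(Function('h')(14, Function('Q')(1, V)), -193)), Rational(1, 2)) = Pow(Add(Add(-199, -55), Add(Add(5, Mul(-1, 14)), -193)), Rational(1, 2)) = Pow(Add(-254, Add(Add(5, -14), -193)), Rational(1, 2)) = Pow(Add(-254, Add(-9, -193)), Rational(1, 2)) = Pow(Add(-254, -202), Rational(1, 2)) = Pow(-456, Rational(1, 2)) = Mul(2, I, Pow(114, Rational(1, 2)))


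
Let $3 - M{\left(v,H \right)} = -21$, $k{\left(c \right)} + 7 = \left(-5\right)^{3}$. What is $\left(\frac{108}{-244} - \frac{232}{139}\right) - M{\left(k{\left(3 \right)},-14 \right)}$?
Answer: $- \frac{221401}{8479} \approx -26.112$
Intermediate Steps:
$k{\left(c \right)} = -132$ ($k{\left(c \right)} = -7 + \left(-5\right)^{3} = -7 - 125 = -132$)
$M{\left(v,H \right)} = 24$ ($M{\left(v,H \right)} = 3 - -21 = 3 + 21 = 24$)
$\left(\frac{108}{-244} - \frac{232}{139}\right) - M{\left(k{\left(3 \right)},-14 \right)} = \left(\frac{108}{-244} - \frac{232}{139}\right) - 24 = \left(108 \left(- \frac{1}{244}\right) - \frac{232}{139}\right) - 24 = \left(- \frac{27}{61} - \frac{232}{139}\right) - 24 = - \frac{17905}{8479} - 24 = - \frac{221401}{8479}$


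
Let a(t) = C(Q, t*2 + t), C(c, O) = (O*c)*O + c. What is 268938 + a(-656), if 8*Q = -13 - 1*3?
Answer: -7477112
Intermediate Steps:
Q = -2 (Q = (-13 - 1*3)/8 = (-13 - 3)/8 = (⅛)*(-16) = -2)
C(c, O) = c + c*O² (C(c, O) = c*O² + c = c + c*O²)
a(t) = -2 - 18*t² (a(t) = -2*(1 + (t*2 + t)²) = -2*(1 + (2*t + t)²) = -2*(1 + (3*t)²) = -2*(1 + 9*t²) = -2 - 18*t²)
268938 + a(-656) = 268938 + (-2 - 18*(-656)²) = 268938 + (-2 - 18*430336) = 268938 + (-2 - 7746048) = 268938 - 7746050 = -7477112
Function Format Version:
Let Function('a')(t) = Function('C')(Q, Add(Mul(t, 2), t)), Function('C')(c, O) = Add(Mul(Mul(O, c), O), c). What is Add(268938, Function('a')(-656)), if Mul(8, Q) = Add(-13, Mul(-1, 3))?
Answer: -7477112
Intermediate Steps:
Q = -2 (Q = Mul(Rational(1, 8), Add(-13, Mul(-1, 3))) = Mul(Rational(1, 8), Add(-13, -3)) = Mul(Rational(1, 8), -16) = -2)
Function('C')(c, O) = Add(c, Mul(c, Pow(O, 2))) (Function('C')(c, O) = Add(Mul(c, Pow(O, 2)), c) = Add(c, Mul(c, Pow(O, 2))))
Function('a')(t) = Add(-2, Mul(-18, Pow(t, 2))) (Function('a')(t) = Mul(-2, Add(1, Pow(Add(Mul(t, 2), t), 2))) = Mul(-2, Add(1, Pow(Add(Mul(2, t), t), 2))) = Mul(-2, Add(1, Pow(Mul(3, t), 2))) = Mul(-2, Add(1, Mul(9, Pow(t, 2)))) = Add(-2, Mul(-18, Pow(t, 2))))
Add(268938, Function('a')(-656)) = Add(268938, Add(-2, Mul(-18, Pow(-656, 2)))) = Add(268938, Add(-2, Mul(-18, 430336))) = Add(268938, Add(-2, -7746048)) = Add(268938, -7746050) = -7477112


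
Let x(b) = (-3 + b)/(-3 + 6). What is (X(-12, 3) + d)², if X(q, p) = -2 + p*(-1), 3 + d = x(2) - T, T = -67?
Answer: 30976/9 ≈ 3441.8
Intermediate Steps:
x(b) = -1 + b/3 (x(b) = (-3 + b)/3 = (-3 + b)*(⅓) = -1 + b/3)
d = 191/3 (d = -3 + ((-1 + (⅓)*2) - 1*(-67)) = -3 + ((-1 + ⅔) + 67) = -3 + (-⅓ + 67) = -3 + 200/3 = 191/3 ≈ 63.667)
X(q, p) = -2 - p
(X(-12, 3) + d)² = ((-2 - 1*3) + 191/3)² = ((-2 - 3) + 191/3)² = (-5 + 191/3)² = (176/3)² = 30976/9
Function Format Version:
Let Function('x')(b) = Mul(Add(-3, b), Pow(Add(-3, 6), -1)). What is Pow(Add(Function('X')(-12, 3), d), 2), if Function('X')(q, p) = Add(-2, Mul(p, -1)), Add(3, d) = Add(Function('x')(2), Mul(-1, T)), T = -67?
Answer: Rational(30976, 9) ≈ 3441.8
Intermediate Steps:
Function('x')(b) = Add(-1, Mul(Rational(1, 3), b)) (Function('x')(b) = Mul(Add(-3, b), Pow(3, -1)) = Mul(Add(-3, b), Rational(1, 3)) = Add(-1, Mul(Rational(1, 3), b)))
d = Rational(191, 3) (d = Add(-3, Add(Add(-1, Mul(Rational(1, 3), 2)), Mul(-1, -67))) = Add(-3, Add(Add(-1, Rational(2, 3)), 67)) = Add(-3, Add(Rational(-1, 3), 67)) = Add(-3, Rational(200, 3)) = Rational(191, 3) ≈ 63.667)
Function('X')(q, p) = Add(-2, Mul(-1, p))
Pow(Add(Function('X')(-12, 3), d), 2) = Pow(Add(Add(-2, Mul(-1, 3)), Rational(191, 3)), 2) = Pow(Add(Add(-2, -3), Rational(191, 3)), 2) = Pow(Add(-5, Rational(191, 3)), 2) = Pow(Rational(176, 3), 2) = Rational(30976, 9)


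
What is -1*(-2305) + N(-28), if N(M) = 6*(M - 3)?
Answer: 2119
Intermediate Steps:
N(M) = -18 + 6*M (N(M) = 6*(-3 + M) = -18 + 6*M)
-1*(-2305) + N(-28) = -1*(-2305) + (-18 + 6*(-28)) = 2305 + (-18 - 168) = 2305 - 186 = 2119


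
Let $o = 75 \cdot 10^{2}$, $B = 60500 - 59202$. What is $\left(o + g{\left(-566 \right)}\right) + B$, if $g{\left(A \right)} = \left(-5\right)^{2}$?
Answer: $8823$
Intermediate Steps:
$B = 1298$
$g{\left(A \right)} = 25$
$o = 7500$ ($o = 75 \cdot 100 = 7500$)
$\left(o + g{\left(-566 \right)}\right) + B = \left(7500 + 25\right) + 1298 = 7525 + 1298 = 8823$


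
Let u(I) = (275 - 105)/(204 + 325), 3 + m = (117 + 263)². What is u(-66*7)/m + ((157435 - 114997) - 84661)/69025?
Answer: -293203172059/479322231575 ≈ -0.61170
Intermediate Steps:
m = 144397 (m = -3 + (117 + 263)² = -3 + 380² = -3 + 144400 = 144397)
u(I) = 170/529
u(-66*7)/m + ((157435 - 114997) - 84661)/69025 = (170/529)/144397 + ((157435 - 114997) - 84661)/69025 = (170/529)*(1/144397) + (42438 - 84661)*(1/69025) = 170/76386013 - 42223*1/69025 = 170/76386013 - 42223/69025 = -293203172059/479322231575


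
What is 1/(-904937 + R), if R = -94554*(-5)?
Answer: -1/432167 ≈ -2.3139e-6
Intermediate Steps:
R = 472770
1/(-904937 + R) = 1/(-904937 + 472770) = 1/(-432167) = -1/432167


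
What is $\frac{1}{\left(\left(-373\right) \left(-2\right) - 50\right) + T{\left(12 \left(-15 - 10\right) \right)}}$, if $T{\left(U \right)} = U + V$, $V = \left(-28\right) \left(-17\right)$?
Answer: $\frac{1}{872} \approx 0.0011468$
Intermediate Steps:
$V = 476$
$T{\left(U \right)} = 476 + U$ ($T{\left(U \right)} = U + 476 = 476 + U$)
$\frac{1}{\left(\left(-373\right) \left(-2\right) - 50\right) + T{\left(12 \left(-15 - 10\right) \right)}} = \frac{1}{\left(\left(-373\right) \left(-2\right) - 50\right) + \left(476 + 12 \left(-15 - 10\right)\right)} = \frac{1}{\left(746 - 50\right) + \left(476 + 12 \left(-25\right)\right)} = \frac{1}{696 + \left(476 - 300\right)} = \frac{1}{696 + 176} = \frac{1}{872}$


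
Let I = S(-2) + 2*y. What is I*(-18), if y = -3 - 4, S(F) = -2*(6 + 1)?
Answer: 504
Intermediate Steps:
S(F) = -14 (S(F) = -2*7 = -14)
y = -7
I = -28 (I = -14 + 2*(-7) = -14 - 14 = -28)
I*(-18) = -28*(-18) = 504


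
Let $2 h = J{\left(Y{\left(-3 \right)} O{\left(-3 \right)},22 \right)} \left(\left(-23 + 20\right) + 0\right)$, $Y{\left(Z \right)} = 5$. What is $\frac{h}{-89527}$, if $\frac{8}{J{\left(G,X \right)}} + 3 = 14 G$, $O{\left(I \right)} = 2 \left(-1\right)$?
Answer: $- \frac{12}{12802361} \approx -9.3733 \cdot 10^{-7}$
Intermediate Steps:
$O{\left(I \right)} = -2$
$J{\left(G,X \right)} = \frac{8}{-3 + 14 G}$
$h = \frac{12}{143}$ ($h = \frac{\frac{8}{-3 + 14 \cdot 5 \left(-2\right)} \left(\left(-23 + 20\right) + 0\right)}{2} = \frac{\frac{8}{-3 + 14 \left(-10\right)} \left(-3 + 0\right)}{2} = \frac{\frac{8}{-3 - 140} \left(-3\right)}{2} = \frac{\frac{8}{-143} \left(-3\right)}{2} = \frac{8 \left(- \frac{1}{143}\right) \left(-3\right)}{2} = \frac{\left(- \frac{8}{143}\right) \left(-3\right)}{2} = \frac{1}{2} \cdot \frac{24}{143} = \frac{12}{143} \approx 0.083916$)
$\frac{h}{-89527} = \frac{12}{143 \left(-89527\right)} = \frac{12}{143} \left(- \frac{1}{89527}\right) = - \frac{12}{12802361}$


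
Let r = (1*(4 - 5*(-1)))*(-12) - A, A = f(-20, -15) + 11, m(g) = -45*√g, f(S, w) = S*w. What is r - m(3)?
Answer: -419 + 45*√3 ≈ -341.06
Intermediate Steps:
A = 311 (A = -20*(-15) + 11 = 300 + 11 = 311)
r = -419 (r = (1*(4 - 5*(-1)))*(-12) - 1*311 = (1*(4 + 5))*(-12) - 311 = (1*9)*(-12) - 311 = 9*(-12) - 311 = -108 - 311 = -419)
r - m(3) = -419 - (-45)*√3 = -419 + 45*√3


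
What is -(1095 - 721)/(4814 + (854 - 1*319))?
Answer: -374/5349 ≈ -0.069920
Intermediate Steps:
-(1095 - 721)/(4814 + (854 - 1*319)) = -374/(4814 + (854 - 319)) = -374/(4814 + 535) = -374/5349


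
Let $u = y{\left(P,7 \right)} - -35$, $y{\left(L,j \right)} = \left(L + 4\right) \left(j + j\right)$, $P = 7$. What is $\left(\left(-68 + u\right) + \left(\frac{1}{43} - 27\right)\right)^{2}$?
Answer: $\frac{16345849}{1849} \approx 8840.4$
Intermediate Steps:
$y{\left(L,j \right)} = 2 j \left(4 + L\right)$ ($y{\left(L,j \right)} = \left(4 + L\right) 2 j = 2 j \left(4 + L\right)$)
$u = 189$ ($u = 2 \cdot 7 \left(4 + 7\right) - -35 = 2 \cdot 7 \cdot 11 + 35 = 154 + 35 = 189$)
$\left(\left(-68 + u\right) + \left(\frac{1}{43} - 27\right)\right)^{2} = \left(\left(-68 + 189\right) + \left(\frac{1}{43} - 27\right)\right)^{2} = \left(121 + \left(\frac{1}{43} - 27\right)\right)^{2} = \left(121 - \frac{1160}{43}\right)^{2} = \left(\frac{4043}{43}\right)^{2} = \frac{16345849}{1849}$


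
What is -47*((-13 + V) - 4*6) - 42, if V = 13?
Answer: 1086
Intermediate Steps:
-47*((-13 + V) - 4*6) - 42 = -47*((-13 + 13) - 4*6) - 42 = -47*(0 - 24) - 42 = -47*(-24) - 42 = 1128 - 42 = 1086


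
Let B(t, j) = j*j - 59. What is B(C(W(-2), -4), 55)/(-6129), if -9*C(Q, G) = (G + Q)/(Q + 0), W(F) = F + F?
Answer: -2966/6129 ≈ -0.48393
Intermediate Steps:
W(F) = 2*F
C(Q, G) = -(G + Q)/(9*Q) (C(Q, G) = -(G + Q)/(9*(Q + 0)) = -(G + Q)/(9*Q))
B(t, j) = -59 + j² (B(t, j) = j² - 59 = -59 + j²)
B(C(W(-2), -4), 55)/(-6129) = (-59 + 55²)/(-6129) = (-59 + 3025)*(-1/6129) = 2966*(-1/6129) = -2966/6129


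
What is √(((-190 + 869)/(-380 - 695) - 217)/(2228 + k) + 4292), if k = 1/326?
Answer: 4*√6541442607730785882/156160735 ≈ 65.513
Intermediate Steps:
k = 1/326 ≈ 0.0030675
√(((-190 + 869)/(-380 - 695) - 217)/(2228 + k) + 4292) = √(((-190 + 869)/(-380 - 695) - 217)/(2228 + 1/326) + 4292) = √((679/(-1075) - 217)/(726329/326) + 4292) = √((679*(-1/1075) - 217)*(326/726329) + 4292) = √((-679/1075 - 217)*(326/726329) + 4292) = √(-233954/1075*326/726329 + 4292) = √(-76269004/780803675 + 4292) = √(3351133104096/780803675) = 4*√6541442607730785882/156160735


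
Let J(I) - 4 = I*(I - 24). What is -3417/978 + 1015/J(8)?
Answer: -236063/20212 ≈ -11.679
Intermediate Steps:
J(I) = 4 + I*(-24 + I) (J(I) = 4 + I*(I - 24) = 4 + I*(-24 + I))
-3417/978 + 1015/J(8) = -3417/978 + 1015/(4 + 8² - 24*8) = -3417*1/978 + 1015/(4 + 64 - 192) = -1139/326 + 1015/(-124) = -1139/326 + 1015*(-1/124) = -1139/326 - 1015/124 = -236063/20212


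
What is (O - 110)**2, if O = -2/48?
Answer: 6974881/576 ≈ 12109.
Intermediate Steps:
O = -1/24 (O = -2*1/48 = -1/24 ≈ -0.041667)
(O - 110)**2 = (-1/24 - 110)**2 = (-2641/24)**2 = 6974881/576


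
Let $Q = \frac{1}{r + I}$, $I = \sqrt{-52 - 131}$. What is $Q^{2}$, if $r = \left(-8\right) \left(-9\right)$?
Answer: $\frac{1}{\left(72 + i \sqrt{183}\right)^{2}} \approx 0.00017362 - 6.7628 \cdot 10^{-5} i$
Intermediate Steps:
$r = 72$
$I = i \sqrt{183}$ ($I = \sqrt{-183} = i \sqrt{183} \approx 13.528 i$)
$Q = \frac{1}{72 + i \sqrt{183}} \approx 0.013415 - 0.0025205 i$
$Q^{2} = \left(\frac{24}{1789} - \frac{i \sqrt{183}}{5367}\right)^{2}$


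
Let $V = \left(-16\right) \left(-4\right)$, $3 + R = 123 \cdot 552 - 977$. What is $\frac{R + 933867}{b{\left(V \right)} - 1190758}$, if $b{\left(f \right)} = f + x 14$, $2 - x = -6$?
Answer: $- \frac{1000783}{1190582} \approx -0.84058$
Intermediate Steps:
$x = 8$ ($x = 2 - -6 = 2 + 6 = 8$)
$R = 66916$ ($R = -3 + \left(123 \cdot 552 - 977\right) = -3 + \left(67896 - 977\right) = -3 + 66919 = 66916$)
$V = 64$
$b{\left(f \right)} = 112 + f$ ($b{\left(f \right)} = f + 8 \cdot 14 = f + 112 = 112 + f$)
$\frac{R + 933867}{b{\left(V \right)} - 1190758} = \frac{66916 + 933867}{\left(112 + 64\right) - 1190758} = \frac{1000783}{176 - 1190758} = \frac{1000783}{-1190582} = 1000783 \left(- \frac{1}{1190582}\right) = - \frac{1000783}{1190582}$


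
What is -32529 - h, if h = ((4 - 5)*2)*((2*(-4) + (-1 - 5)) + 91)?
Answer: -32375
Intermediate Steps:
h = -154 (h = (-1*2)*((-8 - 6) + 91) = -2*(-14 + 91) = -2*77 = -154)
-32529 - h = -32529 - 1*(-154) = -32529 + 154 = -32375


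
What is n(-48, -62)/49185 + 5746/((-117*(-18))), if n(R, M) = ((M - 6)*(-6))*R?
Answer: 1031509/442665 ≈ 2.3302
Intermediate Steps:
n(R, M) = R*(36 - 6*M) (n(R, M) = ((-6 + M)*(-6))*R = (36 - 6*M)*R = R*(36 - 6*M))
n(-48, -62)/49185 + 5746/((-117*(-18))) = (6*(-48)*(6 - 1*(-62)))/49185 + 5746/((-117*(-18))) = (6*(-48)*(6 + 62))*(1/49185) + 5746/2106 = (6*(-48)*68)*(1/49185) + 5746*(1/2106) = -19584*1/49185 + 221/81 = -2176/5465 + 221/81 = 1031509/442665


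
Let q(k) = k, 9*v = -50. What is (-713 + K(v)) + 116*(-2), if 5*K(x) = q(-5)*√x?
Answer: -945 - 5*I*√2/3 ≈ -945.0 - 2.357*I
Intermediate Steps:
v = -50/9 (v = (⅑)*(-50) = -50/9 ≈ -5.5556)
K(x) = -√x (K(x) = (-5*√x)/5 = -√x)
(-713 + K(v)) + 116*(-2) = (-713 - √(-50/9)) + 116*(-2) = (-713 - 5*I*√2/3) - 232 = -945 - 5*I*√2/3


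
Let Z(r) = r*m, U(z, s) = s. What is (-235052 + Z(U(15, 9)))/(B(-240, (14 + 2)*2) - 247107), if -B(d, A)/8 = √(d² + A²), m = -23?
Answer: 58134145713/61058117513 - 30113152*√229/61058117513 ≈ 0.94465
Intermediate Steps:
Z(r) = -23*r (Z(r) = r*(-23) = -23*r)
B(d, A) = -8*√(A² + d²) (B(d, A) = -8*√(d² + A²) = -8*√(A² + d²))
(-235052 + Z(U(15, 9)))/(B(-240, (14 + 2)*2) - 247107) = (-235052 - 23*9)/(-8*√(((14 + 2)*2)² + (-240)²) - 247107) = (-235052 - 207)/(-8*√((16*2)² + 57600) - 247107) = -235259/(-8*√(32² + 57600) - 247107) = -235259/(-8*√(1024 + 57600) - 247107) = -235259/(-128*√229 - 247107) = -235259/(-247107 - 128*√229)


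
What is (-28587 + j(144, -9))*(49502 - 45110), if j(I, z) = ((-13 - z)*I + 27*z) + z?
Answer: -129190680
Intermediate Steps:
j(I, z) = 28*z + I*(-13 - z) (j(I, z) = (I*(-13 - z) + 27*z) + z = (27*z + I*(-13 - z)) + z = 28*z + I*(-13 - z))
(-28587 + j(144, -9))*(49502 - 45110) = (-28587 + (-13*144 + 28*(-9) - 1*144*(-9)))*(49502 - 45110) = (-28587 + (-1872 - 252 + 1296))*4392 = (-28587 - 828)*4392 = -29415*4392 = -129190680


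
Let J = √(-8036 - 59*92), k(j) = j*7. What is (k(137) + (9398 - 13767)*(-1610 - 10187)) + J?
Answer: 51542052 + 6*I*√374 ≈ 5.1542e+7 + 116.03*I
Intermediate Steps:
k(j) = 7*j
J = 6*I*√374 (J = √(-8036 - 5428) = √(-13464) = 6*I*√374 ≈ 116.03*I)
(k(137) + (9398 - 13767)*(-1610 - 10187)) + J = (7*137 + (9398 - 13767)*(-1610 - 10187)) + 6*I*√374 = (959 - 4369*(-11797)) + 6*I*√374 = (959 + 51541093) + 6*I*√374 = 51542052 + 6*I*√374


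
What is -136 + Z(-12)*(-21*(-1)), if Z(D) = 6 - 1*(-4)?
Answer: 74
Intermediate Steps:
Z(D) = 10 (Z(D) = 6 + 4 = 10)
-136 + Z(-12)*(-21*(-1)) = -136 + 10*(-21*(-1)) = -136 + 10*21 = -136 + 210 = 74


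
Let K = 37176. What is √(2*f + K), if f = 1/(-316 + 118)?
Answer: √40484653/33 ≈ 192.81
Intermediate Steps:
f = -1/198 (f = 1/(-198) = -1/198 ≈ -0.0050505)
√(2*f + K) = √(2*(-1/198) + 37176) = √(-1/99 + 37176) = √(3680423/99) = √40484653/33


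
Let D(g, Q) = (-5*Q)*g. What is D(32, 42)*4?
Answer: -26880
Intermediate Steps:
D(g, Q) = -5*Q*g
D(32, 42)*4 = -5*42*32*4 = -6720*4 = -26880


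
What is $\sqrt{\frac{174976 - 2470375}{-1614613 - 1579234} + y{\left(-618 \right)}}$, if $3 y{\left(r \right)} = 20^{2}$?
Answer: $\frac{\sqrt{12306770770180377}}{9581541} \approx 11.578$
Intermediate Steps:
$y{\left(r \right)} = \frac{400}{3}$ ($y{\left(r \right)} = \frac{20^{2}}{3} = \frac{1}{3} \cdot 400 = \frac{400}{3}$)
$\sqrt{\frac{174976 - 2470375}{-1614613 - 1579234} + y{\left(-618 \right)}} = \sqrt{\frac{174976 - 2470375}{-1614613 - 1579234} + \frac{400}{3}} = \sqrt{- \frac{2295399}{-3193847} + \frac{400}{3}} = \sqrt{\left(-2295399\right) \left(- \frac{1}{3193847}\right) + \frac{400}{3}} = \sqrt{\frac{2295399}{3193847} + \frac{400}{3}} = \sqrt{\frac{1284424997}{9581541}} = \frac{\sqrt{12306770770180377}}{9581541}$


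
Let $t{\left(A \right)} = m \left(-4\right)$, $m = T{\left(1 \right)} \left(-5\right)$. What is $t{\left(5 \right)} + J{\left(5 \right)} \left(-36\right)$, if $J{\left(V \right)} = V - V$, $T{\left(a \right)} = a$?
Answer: $20$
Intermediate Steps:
$m = -5$ ($m = 1 \left(-5\right) = -5$)
$J{\left(V \right)} = 0$
$t{\left(A \right)} = 20$ ($t{\left(A \right)} = \left(-5\right) \left(-4\right) = 20$)
$t{\left(5 \right)} + J{\left(5 \right)} \left(-36\right) = 20 + 0 \left(-36\right) = 20 + 0 = 20$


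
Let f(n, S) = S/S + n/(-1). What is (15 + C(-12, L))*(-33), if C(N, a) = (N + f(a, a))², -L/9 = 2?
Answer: -2112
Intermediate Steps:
L = -18 (L = -9*2 = -18)
f(n, S) = 1 - n (f(n, S) = 1 + n*(-1) = 1 - n)
C(N, a) = (1 + N - a)² (C(N, a) = (N + (1 - a))² = (1 + N - a)²)
(15 + C(-12, L))*(-33) = (15 + (1 - 12 - 1*(-18))²)*(-33) = (15 + (1 - 12 + 18)²)*(-33) = (15 + 7²)*(-33) = (15 + 49)*(-33) = 64*(-33) = -2112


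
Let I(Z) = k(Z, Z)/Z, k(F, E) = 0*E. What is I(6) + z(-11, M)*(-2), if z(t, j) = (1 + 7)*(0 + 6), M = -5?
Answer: -96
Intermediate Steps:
z(t, j) = 48 (z(t, j) = 8*6 = 48)
k(F, E) = 0
I(Z) = 0 (I(Z) = 0/Z = 0)
I(6) + z(-11, M)*(-2) = 0 + 48*(-2) = 0 - 96 = -96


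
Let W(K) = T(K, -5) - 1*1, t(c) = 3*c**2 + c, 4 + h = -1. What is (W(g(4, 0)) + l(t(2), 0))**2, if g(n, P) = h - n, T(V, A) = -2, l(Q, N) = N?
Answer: 9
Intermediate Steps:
h = -5 (h = -4 - 1 = -5)
t(c) = c + 3*c**2
g(n, P) = -5 - n
W(K) = -3 (W(K) = -2 - 1*1 = -2 - 1 = -3)
(W(g(4, 0)) + l(t(2), 0))**2 = (-3 + 0)**2 = (-3)**2 = 9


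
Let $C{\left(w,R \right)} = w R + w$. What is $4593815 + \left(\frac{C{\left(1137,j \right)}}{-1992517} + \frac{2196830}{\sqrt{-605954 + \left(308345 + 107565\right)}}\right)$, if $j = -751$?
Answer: $\frac{9153255335105}{1992517} - \frac{1098415 i \sqrt{5279}}{15837} \approx 4.5938 \cdot 10^{6} - 5039.3 i$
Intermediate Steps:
$C{\left(w,R \right)} = w + R w$ ($C{\left(w,R \right)} = R w + w = w + R w$)
$4593815 + \left(\frac{C{\left(1137,j \right)}}{-1992517} + \frac{2196830}{\sqrt{-605954 + \left(308345 + 107565\right)}}\right) = 4593815 + \left(\frac{1137 \left(1 - 751\right)}{-1992517} + \frac{2196830}{\sqrt{-605954 + \left(308345 + 107565\right)}}\right) = 4593815 + \left(1137 \left(-750\right) \left(- \frac{1}{1992517}\right) + \frac{2196830}{\sqrt{-605954 + 415910}}\right) = 4593815 + \left(\left(-852750\right) \left(- \frac{1}{1992517}\right) + \frac{2196830}{\sqrt{-190044}}\right) = 4593815 + \left(\frac{852750}{1992517} + \frac{2196830}{6 i \sqrt{5279}}\right) = 4593815 + \left(\frac{852750}{1992517} + 2196830 \left(- \frac{i \sqrt{5279}}{31674}\right)\right) = 4593815 + \left(\frac{852750}{1992517} - \frac{1098415 i \sqrt{5279}}{15837}\right) = \frac{9153255335105}{1992517} - \frac{1098415 i \sqrt{5279}}{15837}$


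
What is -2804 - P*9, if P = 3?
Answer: -2831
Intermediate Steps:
-2804 - P*9 = -2804 - 3*9 = -2804 - 27 = -2831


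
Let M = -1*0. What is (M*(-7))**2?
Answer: 0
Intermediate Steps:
M = 0
(M*(-7))**2 = (0*(-7))**2 = 0**2 = 0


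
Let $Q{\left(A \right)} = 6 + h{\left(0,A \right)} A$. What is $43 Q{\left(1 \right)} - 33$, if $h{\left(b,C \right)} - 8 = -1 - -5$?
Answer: $741$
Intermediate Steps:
$h{\left(b,C \right)} = 12$ ($h{\left(b,C \right)} = 8 - -4 = 8 + \left(-1 + 5\right) = 8 + 4 = 12$)
$Q{\left(A \right)} = 6 + 12 A$
$43 Q{\left(1 \right)} - 33 = 43 \left(6 + 12 \cdot 1\right) - 33 = 43 \left(6 + 12\right) - 33 = 43 \cdot 18 - 33 = 774 - 33 = 741$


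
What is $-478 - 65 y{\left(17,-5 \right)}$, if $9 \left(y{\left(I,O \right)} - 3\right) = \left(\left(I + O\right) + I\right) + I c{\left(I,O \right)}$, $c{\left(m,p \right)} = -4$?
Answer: $- \frac{1174}{3} \approx -391.33$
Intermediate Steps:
$y{\left(I,O \right)} = 3 - \frac{2 I}{9} + \frac{O}{9}$ ($y{\left(I,O \right)} = 3 + \frac{\left(\left(I + O\right) + I\right) + I \left(-4\right)}{9} = 3 + \frac{\left(O + 2 I\right) - 4 I}{9} = 3 + \frac{O - 2 I}{9} = 3 - \left(- \frac{O}{9} + \frac{2 I}{9}\right) = 3 - \frac{2 I}{9} + \frac{O}{9}$)
$-478 - 65 y{\left(17,-5 \right)} = -478 - 65 \left(3 - \frac{34}{9} + \frac{1}{9} \left(-5\right)\right) = -478 - 65 \left(3 - \frac{34}{9} - \frac{5}{9}\right) = -478 - - \frac{260}{3} = -478 + \frac{260}{3} = - \frac{1174}{3}$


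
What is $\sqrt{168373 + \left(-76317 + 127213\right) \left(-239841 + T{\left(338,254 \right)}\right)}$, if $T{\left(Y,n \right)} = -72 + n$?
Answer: $i \sqrt{12197516091} \approx 1.1044 \cdot 10^{5} i$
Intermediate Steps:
$\sqrt{168373 + \left(-76317 + 127213\right) \left(-239841 + T{\left(338,254 \right)}\right)} = \sqrt{168373 + \left(-76317 + 127213\right) \left(-239841 + \left(-72 + 254\right)\right)} = \sqrt{168373 + 50896 \left(-239841 + 182\right)} = \sqrt{168373 + 50896 \left(-239659\right)} = \sqrt{168373 - 12197684464} = \sqrt{-12197516091} = i \sqrt{12197516091}$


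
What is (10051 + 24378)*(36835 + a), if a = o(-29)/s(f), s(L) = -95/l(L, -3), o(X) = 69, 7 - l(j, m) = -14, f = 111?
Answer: 120428372804/95 ≈ 1.2677e+9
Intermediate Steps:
l(j, m) = 21 (l(j, m) = 7 - 1*(-14) = 7 + 14 = 21)
s(L) = -95/21
a = -1449/95 (a = 69/(-95/21) = 69*(-21/95) = -1449/95 ≈ -15.253)
(10051 + 24378)*(36835 + a) = (10051 + 24378)*(36835 - 1449/95) = 34429*(3497876/95) = 120428372804/95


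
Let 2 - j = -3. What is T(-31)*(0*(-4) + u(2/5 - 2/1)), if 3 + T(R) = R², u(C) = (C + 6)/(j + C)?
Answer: 21076/17 ≈ 1239.8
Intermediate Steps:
j = 5 (j = 2 - 1*(-3) = 2 + 3 = 5)
u(C) = (6 + C)/(5 + C) (u(C) = (C + 6)/(5 + C) = (6 + C)/(5 + C))
T(R) = -3 + R²
T(-31)*(0*(-4) + u(2/5 - 2/1)) = (-3 + (-31)²)*(0*(-4) + (6 + (2/5 - 2/1))/(5 + (2/5 - 2/1))) = (-3 + 961)*(0 + (6 + (2*(⅕) - 2*1))/(5 + (2*(⅕) - 2*1))) = 958*(0 + (6 + (⅖ - 2))/(5 + (⅖ - 2))) = 958*(0 + (6 - 8/5)/(5 - 8/5)) = 958*(0 + (22/5)/(17/5)) = 958*(0 + (5/17)*(22/5)) = 958*(0 + 22/17) = 958*(22/17) = 21076/17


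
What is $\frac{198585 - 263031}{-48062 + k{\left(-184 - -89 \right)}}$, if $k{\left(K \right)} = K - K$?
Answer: $\frac{32223}{24031} \approx 1.3409$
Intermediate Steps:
$k{\left(K \right)} = 0$
$\frac{198585 - 263031}{-48062 + k{\left(-184 - -89 \right)}} = \frac{198585 - 263031}{-48062 + 0} = - \frac{64446}{-48062} = \left(-64446\right) \left(- \frac{1}{48062}\right) = \frac{32223}{24031}$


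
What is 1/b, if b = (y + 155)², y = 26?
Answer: 1/32761 ≈ 3.0524e-5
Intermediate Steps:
b = 32761 (b = (26 + 155)² = 181² = 32761)
1/b = 1/32761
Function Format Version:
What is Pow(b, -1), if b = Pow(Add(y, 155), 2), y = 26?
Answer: Rational(1, 32761) ≈ 3.0524e-5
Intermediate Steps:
b = 32761 (b = Pow(Add(26, 155), 2) = Pow(181, 2) = 32761)
Pow(b, -1) = Pow(32761, -1) = Rational(1, 32761)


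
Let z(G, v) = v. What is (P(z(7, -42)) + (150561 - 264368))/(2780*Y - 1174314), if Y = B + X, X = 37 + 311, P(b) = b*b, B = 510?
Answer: -112043/1210926 ≈ -0.092527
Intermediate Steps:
P(b) = b**2
X = 348
Y = 858 (Y = 510 + 348 = 858)
(P(z(7, -42)) + (150561 - 264368))/(2780*Y - 1174314) = ((-42)**2 + (150561 - 264368))/(2780*858 - 1174314) = (1764 - 113807)/(2385240 - 1174314) = -112043/1210926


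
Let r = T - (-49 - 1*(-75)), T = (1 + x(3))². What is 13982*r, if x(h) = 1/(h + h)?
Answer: -6201017/18 ≈ -3.4450e+5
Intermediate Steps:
x(h) = 1/(2*h)
T = 49/36 (T = (1 + (½)/3)² = (1 + (½)*(⅓))² = (1 + ⅙)² = (7/6)² = 49/36 ≈ 1.3611)
r = -887/36 (r = 49/36 - (-49 - 1*(-75)) = 49/36 - (-49 + 75) = 49/36 - 1*26 = 49/36 - 26 = -887/36 ≈ -24.639)
13982*r = 13982*(-887/36) = -6201017/18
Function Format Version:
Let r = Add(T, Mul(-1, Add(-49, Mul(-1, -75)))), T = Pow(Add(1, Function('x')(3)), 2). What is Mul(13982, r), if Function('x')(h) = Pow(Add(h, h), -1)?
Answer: Rational(-6201017, 18) ≈ -3.4450e+5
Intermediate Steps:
Function('x')(h) = Mul(Rational(1, 2), Pow(h, -1)) (Function('x')(h) = Pow(Mul(2, h), -1) = Mul(Rational(1, 2), Pow(h, -1)))
T = Rational(49, 36) (T = Pow(Add(1, Mul(Rational(1, 2), Pow(3, -1))), 2) = Pow(Add(1, Mul(Rational(1, 2), Rational(1, 3))), 2) = Pow(Add(1, Rational(1, 6)), 2) = Pow(Rational(7, 6), 2) = Rational(49, 36) ≈ 1.3611)
r = Rational(-887, 36) (r = Add(Rational(49, 36), Mul(-1, Add(-49, Mul(-1, -75)))) = Add(Rational(49, 36), Mul(-1, Add(-49, 75))) = Add(Rational(49, 36), Mul(-1, 26)) = Add(Rational(49, 36), -26) = Rational(-887, 36) ≈ -24.639)
Mul(13982, r) = Mul(13982, Rational(-887, 36)) = Rational(-6201017, 18)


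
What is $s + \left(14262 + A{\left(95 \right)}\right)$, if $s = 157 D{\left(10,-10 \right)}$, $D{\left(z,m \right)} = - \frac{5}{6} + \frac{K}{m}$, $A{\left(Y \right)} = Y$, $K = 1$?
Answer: $\frac{213157}{15} \approx 14210.0$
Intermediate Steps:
$D{\left(z,m \right)} = - \frac{5}{6} + \frac{1}{m}$ ($D{\left(z,m \right)} = - \frac{5}{6} + 1 \frac{1}{m} = \left(-5\right) \frac{1}{6} + \frac{1}{m} = - \frac{5}{6} + \frac{1}{m}$)
$s = - \frac{2198}{15}$ ($s = 157 \left(- \frac{5}{6} + \frac{1}{-10}\right) = 157 \left(- \frac{5}{6} - \frac{1}{10}\right) = 157 \left(- \frac{14}{15}\right) = - \frac{2198}{15} \approx -146.53$)
$s + \left(14262 + A{\left(95 \right)}\right) = - \frac{2198}{15} + \left(14262 + 95\right) = - \frac{2198}{15} + 14357 = \frac{213157}{15}$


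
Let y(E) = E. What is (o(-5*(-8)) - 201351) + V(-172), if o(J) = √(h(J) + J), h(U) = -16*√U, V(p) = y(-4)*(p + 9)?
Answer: -200699 + 2*√(10 - 8*√10) ≈ -2.007e+5 + 7.8226*I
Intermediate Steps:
V(p) = -36 - 4*p (V(p) = -4*(p + 9) = -4*(9 + p) = -36 - 4*p)
o(J) = √(J - 16*√J) (o(J) = √(-16*√J + J) = √(J - 16*√J))
(o(-5*(-8)) - 201351) + V(-172) = (√(-5*(-8) - 16*2*√10) - 201351) + (-36 - 4*(-172)) = (√(40 - 32*√10) - 201351) + (-36 + 688) = (√(40 - 32*√10) - 201351) + 652 = (-201351 + √(40 - 32*√10)) + 652 = -200699 + √(40 - 32*√10)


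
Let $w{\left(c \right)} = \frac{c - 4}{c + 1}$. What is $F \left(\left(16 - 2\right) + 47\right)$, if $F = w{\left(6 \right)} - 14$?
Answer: $- \frac{5856}{7} \approx -836.57$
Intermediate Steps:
$w{\left(c \right)} = \frac{-4 + c}{1 + c}$
$F = - \frac{96}{7}$ ($F = \frac{-4 + 6}{1 + 6} - 14 = \frac{1}{7} \cdot 2 - 14 = \frac{2}{7} - 14 = - \frac{96}{7} \approx -13.714$)
$F \left(\left(16 - 2\right) + 47\right) = - \frac{96 \left(\left(16 - 2\right) + 47\right)}{7} = - \frac{96 \left(14 + 47\right)}{7} = \left(- \frac{96}{7}\right) 61 = - \frac{5856}{7}$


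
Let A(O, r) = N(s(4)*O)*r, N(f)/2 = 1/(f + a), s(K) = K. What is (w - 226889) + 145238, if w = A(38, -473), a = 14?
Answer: -6777506/83 ≈ -81657.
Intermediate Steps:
N(f) = 2/(14 + f) (N(f) = 2/(f + 14) = 2/(14 + f))
A(O, r) = 2*r/(14 + 4*O) (A(O, r) = (2/(14 + 4*O))*r = 2*r/(14 + 4*O))
w = -473/83 (w = -473/(7 + 2*38) = -473/(7 + 76) = -473/83 ≈ -5.6988)
(w - 226889) + 145238 = (-473/83 - 226889) + 145238 = -18832260/83 + 145238 = -6777506/83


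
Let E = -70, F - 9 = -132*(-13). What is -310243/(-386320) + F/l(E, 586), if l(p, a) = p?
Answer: -64468499/2704240 ≈ -23.840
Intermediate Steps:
F = 1725 (F = 9 - 132*(-13) = 9 + 1716 = 1725)
-310243/(-386320) + F/l(E, 586) = -310243/(-386320) + 1725/(-70) = -310243*(-1/386320) + 1725*(-1/70) = 310243/386320 - 345/14 = -64468499/2704240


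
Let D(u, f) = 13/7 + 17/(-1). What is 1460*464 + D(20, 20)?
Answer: 4741974/7 ≈ 6.7743e+5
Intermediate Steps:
D(u, f) = -106/7 (D(u, f) = 13*(⅐) + 17*(-1) = 13/7 - 17 = -106/7)
1460*464 + D(20, 20) = 1460*464 - 106/7 = 677440 - 106/7 = 4741974/7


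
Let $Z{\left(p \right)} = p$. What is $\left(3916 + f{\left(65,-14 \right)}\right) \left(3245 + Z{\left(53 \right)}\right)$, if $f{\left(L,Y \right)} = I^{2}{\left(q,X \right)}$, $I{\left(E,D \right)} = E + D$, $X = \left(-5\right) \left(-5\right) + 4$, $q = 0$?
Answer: $15688586$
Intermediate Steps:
$X = 29$ ($X = 25 + 4 = 29$)
$I{\left(E,D \right)} = D + E$
$f{\left(L,Y \right)} = 841$ ($f{\left(L,Y \right)} = \left(29 + 0\right)^{2} = 29^{2} = 841$)
$\left(3916 + f{\left(65,-14 \right)}\right) \left(3245 + Z{\left(53 \right)}\right) = \left(3916 + 841\right) \left(3245 + 53\right) = 4757 \cdot 3298 = 15688586$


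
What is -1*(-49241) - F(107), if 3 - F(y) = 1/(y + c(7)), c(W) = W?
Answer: 5613133/114 ≈ 49238.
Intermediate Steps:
F(y) = 3 - 1/(7 + y) (F(y) = 3 - 1/(y + 7) = 3 - 1/(7 + y))
-1*(-49241) - F(107) = -1*(-49241) - (20 + 3*107)/(7 + 107) = 49241 - (20 + 321)/114 = 49241 - 341/114 = 5613133/114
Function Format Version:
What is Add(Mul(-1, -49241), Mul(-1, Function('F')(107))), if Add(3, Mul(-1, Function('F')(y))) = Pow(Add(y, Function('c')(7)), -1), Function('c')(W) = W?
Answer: Rational(5613133, 114) ≈ 49238.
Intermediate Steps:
Function('F')(y) = Add(3, Mul(-1, Pow(Add(7, y), -1))) (Function('F')(y) = Add(3, Mul(-1, Pow(Add(y, 7), -1))) = Add(3, Mul(-1, Pow(Add(7, y), -1))))
Add(Mul(-1, -49241), Mul(-1, Function('F')(107))) = Add(Mul(-1, -49241), Mul(-1, Mul(Pow(Add(7, 107), -1), Add(20, Mul(3, 107))))) = Add(49241, Mul(-1, Mul(Pow(114, -1), Add(20, 321)))) = Add(49241, Mul(-1, Mul(Rational(1, 114), 341))) = Add(49241, Mul(-1, Rational(341, 114))) = Add(49241, Rational(-341, 114)) = Rational(5613133, 114)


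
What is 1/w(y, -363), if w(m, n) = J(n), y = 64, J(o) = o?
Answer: -1/363 ≈ -0.0027548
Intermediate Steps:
w(m, n) = n
1/w(y, -363) = 1/(-363) = -1/363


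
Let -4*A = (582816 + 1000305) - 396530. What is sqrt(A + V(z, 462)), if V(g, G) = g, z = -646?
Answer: 5*I*sqrt(47567)/2 ≈ 545.25*I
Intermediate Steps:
A = -1186591/4 (A = -((582816 + 1000305) - 396530)/4 = -(1583121 - 396530)/4 = -1/4*1186591 = -1186591/4 ≈ -2.9665e+5)
sqrt(A + V(z, 462)) = sqrt(-1186591/4 - 646) = sqrt(-1189175/4) = 5*I*sqrt(47567)/2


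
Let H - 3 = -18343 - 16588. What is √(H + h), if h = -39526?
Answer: I*√74454 ≈ 272.86*I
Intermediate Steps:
H = -34928 (H = 3 + (-18343 - 16588) = 3 - 34931 = -34928)
√(H + h) = √(-34928 - 39526) = √(-74454) = I*√74454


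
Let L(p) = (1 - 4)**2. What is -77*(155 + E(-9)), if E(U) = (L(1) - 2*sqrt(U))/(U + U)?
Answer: -23793/2 - 77*I/3 ≈ -11897.0 - 25.667*I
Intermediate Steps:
L(p) = 9 (L(p) = (-3)**2 = 9)
E(U) = (9 - 2*sqrt(U))/(2*U) (E(U) = (9 - 2*sqrt(U))/(U + U) = (9 - 2*sqrt(U))/((2*U)) = (9 - 2*sqrt(U))*(1/(2*U)) = (9 - 2*sqrt(U))/(2*U))
-77*(155 + E(-9)) = -77*(155 + (-1/sqrt(-9) + (9/2)/(-9))) = -77*(155 + (-(-1)*I/3 + (9/2)*(-1/9))) = -77*(155 + (I/3 - 1/2)) = -77*(155 + (-1/2 + I/3)) = -77*(309/2 + I/3) = -23793/2 - 77*I/3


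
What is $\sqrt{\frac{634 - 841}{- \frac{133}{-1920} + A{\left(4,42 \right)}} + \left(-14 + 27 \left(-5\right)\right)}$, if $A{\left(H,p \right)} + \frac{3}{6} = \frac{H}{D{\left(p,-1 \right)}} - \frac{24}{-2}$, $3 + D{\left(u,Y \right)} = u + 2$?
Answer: $\frac{i \sqrt{265868544269}}{39931} \approx 12.913 i$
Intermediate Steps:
$D{\left(u,Y \right)} = -1 + u$ ($D{\left(u,Y \right)} = -3 + \left(u + 2\right) = -3 + \left(2 + u\right) = -1 + u$)
$A{\left(H,p \right)} = \frac{23}{2} + \frac{H}{-1 + p}$ ($A{\left(H,p \right)} = - \frac{1}{2} + \left(\frac{H}{-1 + p} - \frac{24}{-2}\right) = - \frac{1}{2} + \left(\frac{H}{-1 + p} - -12\right) = - \frac{1}{2} + \left(\frac{H}{-1 + p} + 12\right) = - \frac{1}{2} + \left(12 + \frac{H}{-1 + p}\right) = \frac{23}{2} + \frac{H}{-1 + p}$)
$\sqrt{\frac{634 - 841}{- \frac{133}{-1920} + A{\left(4,42 \right)}} + \left(-14 + 27 \left(-5\right)\right)} = \sqrt{\frac{634 - 841}{- \frac{133}{-1920} + \left(\frac{23}{2} + \frac{4}{-1 + 42}\right)} + \left(-14 + 27 \left(-5\right)\right)} = \sqrt{- \frac{207}{\left(-133\right) \left(- \frac{1}{1920}\right) + \left(\frac{23}{2} + \frac{4}{41}\right)} - 149} = \sqrt{- \frac{207}{\frac{133}{1920} + \left(\frac{23}{2} + 4 \cdot \frac{1}{41}\right)} - 149} = \sqrt{- \frac{207}{\frac{133}{1920} + \left(\frac{23}{2} + \frac{4}{41}\right)} - 149} = \sqrt{- \frac{207}{\frac{133}{1920} + \frac{951}{82}} - 149} = \sqrt{- \frac{207}{\frac{918413}{78720}} - 149} = \sqrt{\left(-207\right) \frac{78720}{918413} - 149} = \sqrt{- \frac{708480}{39931} - 149} = \sqrt{- \frac{6658199}{39931}} = \frac{i \sqrt{265868544269}}{39931}$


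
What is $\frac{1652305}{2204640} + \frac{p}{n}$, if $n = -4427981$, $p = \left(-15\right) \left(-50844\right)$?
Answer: $\frac{1126996880761}{1952420806368} \approx 0.57723$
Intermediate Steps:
$p = 762660$
$\frac{1652305}{2204640} + \frac{p}{n} = \frac{1652305}{2204640} + \frac{762660}{-4427981} = 1652305 \cdot \frac{1}{2204640} + 762660 \left(- \frac{1}{4427981}\right) = \frac{330461}{440928} - \frac{762660}{4427981} = \frac{1126996880761}{1952420806368}$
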